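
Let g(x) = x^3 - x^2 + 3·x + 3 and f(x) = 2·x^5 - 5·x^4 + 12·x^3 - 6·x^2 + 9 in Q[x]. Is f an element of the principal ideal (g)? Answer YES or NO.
YES

In Q[x] the ideal (g) consists of all multiples of g, so f ∈ (g) iff g | f, i.e. iff the remainder of f on division by g is 0. Divide f by g (g is monic, so eliminate the leading term of the running remainder at each step):
  leading term 2·x^5: subtract (2·x^2)·g(x) = 2·x^5 - 2·x^4 + 6·x^3 + 6·x^2, leaving -3·x^4 + 6·x^3 - 12·x^2 + 9
  leading term -3·x^4: subtract (-3·x)·g(x) = -3·x^4 + 3·x^3 - 9·x^2 - 9·x, leaving 3·x^3 - 3·x^2 + 9·x + 9
  leading term 3·x^3: subtract (3)·g(x) = 3·x^3 - 3·x^2 + 9·x + 9, leaving 0
The remainder is 0, so f(x) = g(x) · h(x) with h(x) = 2·x^2 - 3·x + 3. Hence g | f, i.e. f ∈ (g).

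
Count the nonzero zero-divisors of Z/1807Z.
In Z/1807Z each nonzero element is either a unit (gcd with 1807 is 1) or a zero-divisor (gcd > 1). The number of units is φ(1807): factorise 1807 = 13 · 139, so φ(1807) = (13 − 1) · (139 − 1) = 12 · 138 = 1656. The nonzero elements number 1807 − 1 = 1806. Hence the nonzero zero-divisors number 1806 − 1656 = 150.

Final answer: Z/1807Z has 150 nonzero zero-divisors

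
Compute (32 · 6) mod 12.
0

Reduce the factors first: 32 ≡ 8 (mod 12), so 32 · 6 ≡ 8 · 6 (mod 12). 8 · 6 = 48. Dividing by 12: 48 = 4·12 + 0. So (32 · 6) mod 12 = 0.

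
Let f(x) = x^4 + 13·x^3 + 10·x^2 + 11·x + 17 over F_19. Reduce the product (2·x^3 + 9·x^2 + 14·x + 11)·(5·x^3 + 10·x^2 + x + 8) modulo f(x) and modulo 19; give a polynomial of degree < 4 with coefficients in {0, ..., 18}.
a · b ≡ 8·x^3 + 12·x^2 + 10·x + 2 (mod f(x))

Multiply as integer polynomials: a · b = 10·x^6 + 65·x^5 + 162·x^4 + 220·x^3 + 196·x^2 + 123·x + 88. Reducing coefficients mod 19: a · b ≡ 10·x^6 + 8·x^5 + 10·x^4 + 11·x^3 + 6·x^2 + 9·x + 12. Now divide by f(x) = x^4 + 13·x^3 + 10·x^2 + 11·x + 17 in F_19[x], eliminating the leading term at each step:
  leading term 10·x^6: subtract (10·x^2)·f(x) = 10·x^6 + 16·x^5 + 5·x^4 + 15·x^3 + 18·x^2, leaving 11·x^5 + 5·x^4 + 15·x^3 + 7·x^2 + 9·x + 12 (coefficients mod 19)
  leading term 11·x^5: subtract (11·x)·f(x) = 11·x^5 + 10·x^4 + 15·x^3 + 7·x^2 + 16·x, leaving 14·x^4 + 12·x + 12 (coefficients mod 19)
  leading term 14·x^4: subtract (14)·f(x) = 14·x^4 + 11·x^3 + 7·x^2 + 2·x + 10, leaving 8·x^3 + 12·x^2 + 10·x + 2 (coefficients mod 19)
The degree is now < 4, so this is the remainder. Hence a · b ≡ 8·x^3 + 12·x^2 + 10·x + 2 in F_19[x]/(f).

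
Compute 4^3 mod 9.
Use repeated squaring. Binary(3) = 11. Walk through the bits of the exponent 3 left-to-right: at each bit after the leading one, square the running value, then multiply by 4 if the bit is 1 (always reducing mod 9):
  bit 1 = 1 (leading): start with 4.
  bit 2 = 1: square 4^2 = 16 ≡ 7; bit is 1, so multiply 7·4 = 28 ≡ 1 (mod 9).
Final value: 4^3 ≡ 1 (mod 9).

Final answer: 1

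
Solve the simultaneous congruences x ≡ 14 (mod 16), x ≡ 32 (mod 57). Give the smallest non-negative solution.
x ≡ 830 (mod 912); the representative in [0, 912) is 830

The moduli 16, 57 are pairwise coprime, so by the CRT there is a unique solution mod 16·57 = 912.
Solve by successive substitution. Start with x ≡ 14 (mod 16).
  Combine with x ≡ 32 (mod 57): write x = 14 + 16·t and require 14 + 16·t ≡ 32 (mod 57), i.e. 16·t ≡ 32 − 14 ≡ 18 (mod 57). Since 16^(−1) ≡ 25 (mod 57), t ≡ 25·18 ≡ 51 (mod 57). So x ≡ 14 + 16·51 = 830 (mod 912).
Unique solution in [0, 912): x = 830.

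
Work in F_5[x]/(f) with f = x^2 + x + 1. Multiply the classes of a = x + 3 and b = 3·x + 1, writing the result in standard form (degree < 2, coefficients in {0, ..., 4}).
Multiply as integer polynomials: a · b = 3·x^2 + 10·x + 3. Reducing coefficients mod 5: a · b ≡ 3·x^2 + 3. Now divide by f(x) = x^2 + x + 1 in F_5[x], eliminating the leading term at each step:
  leading term 3·x^2: subtract (3)·f(x) = 3·x^2 + 3·x + 3, leaving 2·x (coefficients mod 5)
The degree is now < 2, so this is the remainder. Hence a · b ≡ 2·x in F_5[x]/(f).

Final answer: a · b ≡ 2·x (mod f(x))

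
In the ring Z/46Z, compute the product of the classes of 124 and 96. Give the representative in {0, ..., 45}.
36

Reduce the factors first: 124 ≡ 32, 96 ≡ 4 (mod 46), so 124 · 96 ≡ 32 · 4 (mod 46). 32 · 4 = 128. Dividing by 46: 128 = 2·46 + 36. So (124 · 96) mod 46 = 36.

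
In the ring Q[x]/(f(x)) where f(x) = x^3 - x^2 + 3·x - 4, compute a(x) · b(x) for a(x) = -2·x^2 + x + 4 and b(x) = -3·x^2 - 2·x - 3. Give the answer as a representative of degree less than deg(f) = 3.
First multiply in Q[x] without reducing: a · b = 6·x^4 + x^3 - 8·x^2 - 11·x - 12. Now divide by f(x) = x^3 - x^2 + 3·x - 4, eliminating the leading term at each step:
  leading term 6·x^4: subtract (6·x)·f(x) = 6·x^4 - 6·x^3 + 18·x^2 - 24·x, leaving 7·x^3 - 26·x^2 + 13·x - 12
  leading term 7·x^3: subtract (7)·f(x) = 7·x^3 - 7·x^2 + 21·x - 28, leaving -19·x^2 - 8·x + 16
The degree is now < 3, so this is the remainder. Hence a · b ≡ -19·x^2 - 8·x + 16 in Q[x]/(f).

Final answer: a · b ≡ -19·x^2 - 8·x + 16 (mod f(x))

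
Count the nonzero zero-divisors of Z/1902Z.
Z/1902Z has 1269 nonzero zero-divisors

In Z/1902Z each nonzero element is either a unit (gcd with 1902 is 1) or a zero-divisor (gcd > 1). The number of units is φ(1902): factorise 1902 = 2 · 3 · 317, so φ(1902) = (2 − 1) · (3 − 1) · (317 − 1) = 1 · 2 · 316 = 632. The nonzero elements number 1902 − 1 = 1901. Hence the nonzero zero-divisors number 1901 − 632 = 1269.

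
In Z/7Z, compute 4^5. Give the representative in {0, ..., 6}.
Use repeated squaring. Binary(5) = 101. Walk through the bits of the exponent 5 left-to-right: at each bit after the leading one, square the running value, then multiply by 4 if the bit is 1 (always reducing mod 7):
  bit 1 = 1 (leading): start with 4.
  bit 2 = 0: square 4^2 = 16 ≡ 2 (mod 7).
  bit 3 = 1: square 2^2 = 4; bit is 1, so multiply 4·4 = 16 ≡ 2 (mod 7).
Final value: 4^5 ≡ 2 (mod 7).

Final answer: 2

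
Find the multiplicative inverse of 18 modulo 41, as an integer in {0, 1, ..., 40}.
18^(−1) ≡ 16 (mod 41)

Apply the extended Euclidean algorithm to (41, 18), tracking rows (r, s, t) with s·41 + t·18 = r. Each division r_prev = q·r_cur + r_new produces the new row as (previous row) − q·(current row):
  row A: (41, 1, 0)   [1·41 + 0·18 = 41]
  row B: (18, 0, 1)   [0·41 + 1·18 = 18]
  41 = 2·18 + 5   → row C = row A − 2·row B = (5, 1, −2)   [check: 1·41 − 2·18 = 5]
  18 = 3·5 + 3   → row D = row B − 3·row C = (3, −3, 7)   [check: −3·41 + 7·18 = 3]
  5 = 1·3 + 2   → row E = row C − 1·row D = (2, 4, −9)   [check: 4·41 − 9·18 = 2]
  3 = 1·2 + 1   → row F = row D − 1·row E = (1, −7, 16)   [check: −7·41 + 16·18 = 1]
  2 = 2·1 + 0   → remainder 0, stop. gcd = 1 (last nonzero row F).
The gcd is 1, so 18 is invertible mod 41. The last nonzero row gives −7·41 + 16·18 = 1, so t = 16. So 18^(−1) ≡ 16 (mod 41). Verify: 18 · 16 = 288 ≡ 1 (mod 41). ✓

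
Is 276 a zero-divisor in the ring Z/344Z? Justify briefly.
YES

gcd(276, 344) = 4 > 1, so 276 is not a unit in Z/344Z. In Z/nZ every nonzero non-unit is a zero-divisor: explicitly, take b = 344/gcd = 86 ≠ 0 (mod 344); then 276·86 = 23736 = 69·344, i.e. 276·86 ≡ 0 (mod 344). So 276 is a zero-divisor.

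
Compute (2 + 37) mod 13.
Reduce the summands first: 37 ≡ 11 (mod 13), so 2 + 37 ≡ 2 + 11 (mod 13). 2 + 11 = 13; 13 = 1·13 + 0, so (2 + 37) mod 13 = 0.

Final answer: 0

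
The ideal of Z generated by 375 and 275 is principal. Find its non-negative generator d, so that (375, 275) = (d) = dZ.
In the PID Z, (a, b) is generated by gcd(a, b). Compute gcd(375, 275) with the extended Euclidean algorithm, tracking rows (r, s, t) with s·375 + t·275 = r:
  row A: (375, 1, 0)   [1·375 + 0·275 = 375]
  row B: (275, 0, 1)   [0·375 + 1·275 = 275]
  375 = 1·275 + 100   → row C = row A − 1·row B = (100, 1, −1)   [check: 1·375 − 1·275 = 100]
  275 = 2·100 + 75   → row D = row B − 2·row C = (75, −2, 3)   [check: −2·375 + 3·275 = 75]
  100 = 1·75 + 25   → row E = row C − 1·row D = (25, 3, −4)   [check: 3·375 − 4·275 = 25]
  75 = 3·25 + 0   → remainder 0, stop. gcd = 25 (last nonzero row E).
So gcd(375, 275) = 25, with Bézout identity 3·375 − 4·275 = 25. Containment (⊇): the Bézout identity exhibits 25 as an element of (375, 275), giving (25) ⊆ (375, 275). Containment (⊆): since 25 | 375 and 25 | 275 (375 = 25·15, 275 = 25·11), every Z-linear combination of 375 and 275 is divisible by 25, so (375, 275) ⊆ (25). Therefore (375, 275) = (25), d = 25.

Final answer: (375, 275) = (25); d = 25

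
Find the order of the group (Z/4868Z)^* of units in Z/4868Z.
(Z/4868Z)^* consists of the classes a with gcd(a, 4868) = 1, so its order is φ(4868). φ is multiplicative, with φ(p^e) = p^e − p^(e−1). Factorise 4868 = 2^2 · 1217. Then
  φ(4868) = (2^2 − 2^1) · (1217 − 1) = 2 · 1216 = 2432.
Thus |(Z/4868Z)^*| = 2432.

Final answer: |(Z/4868Z)^*| = 2432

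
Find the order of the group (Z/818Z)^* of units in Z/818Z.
(Z/818Z)^* consists of the classes a with gcd(a, 818) = 1, so its order is φ(818). φ is multiplicative, with φ(p^e) = p^e − p^(e−1). Factorise 818 = 2 · 409. Then
  φ(818) = (2 − 1) · (409 − 1) = 1 · 408 = 408.
Thus |(Z/818Z)^*| = 408.

Final answer: |(Z/818Z)^*| = 408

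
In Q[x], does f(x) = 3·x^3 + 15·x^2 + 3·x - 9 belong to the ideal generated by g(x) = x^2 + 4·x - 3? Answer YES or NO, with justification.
YES

In Q[x] the ideal (g) consists of all multiples of g, so f ∈ (g) iff g | f, i.e. iff the remainder of f on division by g is 0. Divide f by g (g is monic, so eliminate the leading term of the running remainder at each step):
  leading term 3·x^3: subtract (3·x)·g(x) = 3·x^3 + 12·x^2 - 9·x, leaving 3·x^2 + 12·x - 9
  leading term 3·x^2: subtract (3)·g(x) = 3·x^2 + 12·x - 9, leaving 0
The remainder is 0, so f(x) = g(x) · h(x) with h(x) = 3·x + 3. Hence g | f, i.e. f ∈ (g).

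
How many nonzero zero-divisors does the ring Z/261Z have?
In Z/261Z each nonzero element is either a unit (gcd with 261 is 1) or a zero-divisor (gcd > 1). The number of units is φ(261): factorise 261 = 3^2 · 29, so φ(261) = (3^2 − 3^1) · (29 − 1) = 6 · 28 = 168. The nonzero elements number 261 − 1 = 260. Hence the nonzero zero-divisors number 260 − 168 = 92.

Final answer: Z/261Z has 92 nonzero zero-divisors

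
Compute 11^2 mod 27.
13

Use repeated squaring. Binary(2) = 10. Walk through the bits of the exponent 2 left-to-right: at each bit after the leading one, square the running value, then multiply by 11 if the bit is 1 (always reducing mod 27):
  bit 1 = 1 (leading): start with 11.
  bit 2 = 0: square 11^2 = 121 ≡ 13 (mod 27).
Final value: 11^2 ≡ 13 (mod 27).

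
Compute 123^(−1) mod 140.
Apply the extended Euclidean algorithm to (140, 123), tracking rows (r, s, t) with s·140 + t·123 = r. Each division r_prev = q·r_cur + r_new produces the new row as (previous row) − q·(current row):
  row A: (140, 1, 0)   [1·140 + 0·123 = 140]
  row B: (123, 0, 1)   [0·140 + 1·123 = 123]
  140 = 1·123 + 17   → row C = row A − 1·row B = (17, 1, −1)   [check: 1·140 − 1·123 = 17]
  123 = 7·17 + 4   → row D = row B − 7·row C = (4, −7, 8)   [check: −7·140 + 8·123 = 4]
  17 = 4·4 + 1   → row E = row C − 4·row D = (1, 29, −33)   [check: 29·140 − 33·123 = 1]
  4 = 4·1 + 0   → remainder 0, stop. gcd = 1 (last nonzero row E).
The gcd is 1, so 123 is invertible mod 140. The last nonzero row gives 29·140 − 33·123 = 1, so t = −33. So 123^(−1) ≡ −33 ≡ 107 (mod 140). Verify: 123 · 107 = 13161 ≡ 1 (mod 140). ✓

Final answer: 123^(−1) ≡ 107 (mod 140)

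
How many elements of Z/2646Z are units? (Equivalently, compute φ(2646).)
Z/2646Z has φ(2646) = 756 units

An element a ∈ Z/2646Z is a unit iff gcd(a, 2646) = 1, so the number of units is φ(2646). φ is multiplicative, with φ(p^e) = p^e − p^(e−1). Factorise 2646 = 2 · 3^3 · 7^2. Then
  φ(2646) = (2 − 1) · (3^3 − 3^2) · (7^2 − 7^1) = 1 · 18 · 42 = 756.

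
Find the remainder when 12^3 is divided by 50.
28

Use repeated squaring. Binary(3) = 11. Walk through the bits of the exponent 3 left-to-right: at each bit after the leading one, square the running value, then multiply by 12 if the bit is 1 (always reducing mod 50):
  bit 1 = 1 (leading): start with 12.
  bit 2 = 1: square 12^2 = 144 ≡ 44; bit is 1, so multiply 44·12 = 528 ≡ 28 (mod 50).
Final value: 12^3 ≡ 28 (mod 50).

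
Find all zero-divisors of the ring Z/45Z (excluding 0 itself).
An element a ∈ Z/45Z (with a ≠ 0) is a zero-divisor iff gcd(a, 45) > 1 (because a is a unit precisely when gcd(a, n) = 1, and in Z/nZ every nonzero, non-unit element is a zero-divisor). Scan a = 1, ..., 44 and keep those with gcd(a, 45) > 1:
  gcd(3, 45) = 3, gcd(5, 45) = 5, gcd(6, 45) = 3, gcd(9, 45) = 9, gcd(10, 45) = 5, gcd(12, 45) = 3, gcd(15, 45) = 15, gcd(18, 45) = 9, gcd(20, 45) = 5, gcd(21, 45) = 3, gcd(24, 45) = 3, gcd(25, 45) = 5, gcd(27, 45) = 9, gcd(30, 45) = 15, gcd(33, 45) = 3, gcd(35, 45) = 5, gcd(36, 45) = 9, gcd(39, 45) = 3, gcd(40, 45) = 5, gcd(42, 45) = 3.
All other a ∈ {1, ..., 44} have gcd(a, 45) = 1 and are units. So the nonzero zero-divisors are exactly the 20 values of a appearing in this scan.

Final answer: nonzero zero-divisors of Z/45Z = {3, 5, 6, 9, 10, 12, 15, 18, 20, 21, 24, 25, 27, 30, 33, 35, 36, 39, 40, 42}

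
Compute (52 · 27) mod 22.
18

Reduce the factors first: 52 ≡ 8, 27 ≡ 5 (mod 22), so 52 · 27 ≡ 8 · 5 (mod 22). 8 · 5 = 40. Dividing by 22: 40 = 1·22 + 18. So (52 · 27) mod 22 = 18.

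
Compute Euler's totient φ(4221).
φ is multiplicative, with φ(p^e) = p^e − p^(e−1). Factorise 4221 = 3^2 · 7 · 67. Then
  φ(4221) = (3^2 − 3^1) · (7 − 1) · (67 − 1) = 6 · 6 · 66 = 2376.

Final answer: φ(4221) = 2376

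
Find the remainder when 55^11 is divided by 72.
Use repeated squaring. Binary(11) = 1011. Walk through the bits of the exponent 11 left-to-right: at each bit after the leading one, square the running value, then multiply by 55 if the bit is 1 (always reducing mod 72):
  bit 1 = 1 (leading): start with 55.
  bit 2 = 0: square 55^2 = 3025 ≡ 1 (mod 72).
  bit 3 = 1: square 1^2 = 1; bit is 1, so multiply 1·55 = 55 (mod 72).
  bit 4 = 1: square 55^2 = 3025 ≡ 1; bit is 1, so multiply 1·55 = 55 (mod 72).
Final value: 55^11 ≡ 55 (mod 72).

Final answer: 55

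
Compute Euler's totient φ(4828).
φ is multiplicative, with φ(p^e) = p^e − p^(e−1). Factorise 4828 = 2^2 · 17 · 71. Then
  φ(4828) = (2^2 − 2^1) · (17 − 1) · (71 − 1) = 2 · 16 · 70 = 2240.

Final answer: φ(4828) = 2240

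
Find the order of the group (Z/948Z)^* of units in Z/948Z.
|(Z/948Z)^*| = 312

(Z/948Z)^* consists of the classes a with gcd(a, 948) = 1, so its order is φ(948). φ is multiplicative, with φ(p^e) = p^e − p^(e−1). Factorise 948 = 2^2 · 3 · 79. Then
  φ(948) = (2^2 − 2^1) · (3 − 1) · (79 − 1) = 2 · 2 · 78 = 312.
Thus |(Z/948Z)^*| = 312.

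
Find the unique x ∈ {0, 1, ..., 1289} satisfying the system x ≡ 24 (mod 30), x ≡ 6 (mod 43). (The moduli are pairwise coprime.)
x ≡ 264 (mod 1290); the representative in [0, 1290) is 264

The moduli 30, 43 are pairwise coprime, so by the CRT there is a unique solution mod 30·43 = 1290.
Solve by successive substitution. Start with x ≡ 24 (mod 30).
  Combine with x ≡ 6 (mod 43): write x = 24 + 30·t and require 24 + 30·t ≡ 6 (mod 43), i.e. 30·t ≡ 6 − 24 ≡ 25 (mod 43). Since 30^(−1) ≡ 33 (mod 43), t ≡ 33·25 ≡ 8 (mod 43). So x ≡ 24 + 30·8 = 264 (mod 1290).
Unique solution in [0, 1290): x = 264.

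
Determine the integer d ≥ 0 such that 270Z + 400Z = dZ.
In the PID Z, (a, b) is generated by gcd(a, b). Compute gcd(400, 270) with the extended Euclidean algorithm, tracking rows (r, s, t) with s·400 + t·270 = r:
  row A: (400, 1, 0)   [1·400 + 0·270 = 400]
  row B: (270, 0, 1)   [0·400 + 1·270 = 270]
  400 = 1·270 + 130   → row C = row A − 1·row B = (130, 1, −1)   [check: 1·400 − 1·270 = 130]
  270 = 2·130 + 10   → row D = row B − 2·row C = (10, −2, 3)   [check: −2·400 + 3·270 = 10]
  130 = 13·10 + 0   → remainder 0, stop. gcd = 10 (last nonzero row D).
So gcd(270, 400) = 10, with Bézout identity −2·400 + 3·270 = 10. Containment (⊇): the Bézout identity exhibits 10 as an element of (270, 400), giving (10) ⊆ (270, 400). Containment (⊆): since 10 | 270 and 10 | 400 (270 = 10·27, 400 = 10·40), every Z-linear combination of 270 and 400 is divisible by 10, so (270, 400) ⊆ (10). Therefore (270, 400) = (10), d = 10.

Final answer: (270, 400) = (10); d = 10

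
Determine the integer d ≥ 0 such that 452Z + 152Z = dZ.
In the PID Z, (a, b) is generated by gcd(a, b). Compute gcd(452, 152) with the extended Euclidean algorithm, tracking rows (r, s, t) with s·452 + t·152 = r:
  row A: (452, 1, 0)   [1·452 + 0·152 = 452]
  row B: (152, 0, 1)   [0·452 + 1·152 = 152]
  452 = 2·152 + 148   → row C = row A − 2·row B = (148, 1, −2)   [check: 1·452 − 2·152 = 148]
  152 = 1·148 + 4   → row D = row B − 1·row C = (4, −1, 3)   [check: −1·452 + 3·152 = 4]
  148 = 37·4 + 0   → remainder 0, stop. gcd = 4 (last nonzero row D).
So gcd(452, 152) = 4, with Bézout identity −1·452 + 3·152 = 4. Containment (⊇): the Bézout identity exhibits 4 as an element of (452, 152), giving (4) ⊆ (452, 152). Containment (⊆): since 4 | 452 and 4 | 152 (452 = 4·113, 152 = 4·38), every Z-linear combination of 452 and 152 is divisible by 4, so (452, 152) ⊆ (4). Therefore (452, 152) = (4), d = 4.

Final answer: (452, 152) = (4); d = 4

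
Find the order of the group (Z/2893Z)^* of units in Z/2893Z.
(Z/2893Z)^* consists of the classes a with gcd(a, 2893) = 1, so its order is φ(2893). φ is multiplicative, with φ(p^e) = p^e − p^(e−1). Factorise 2893 = 11 · 263. Then
  φ(2893) = (11 − 1) · (263 − 1) = 10 · 262 = 2620.
Thus |(Z/2893Z)^*| = 2620.

Final answer: |(Z/2893Z)^*| = 2620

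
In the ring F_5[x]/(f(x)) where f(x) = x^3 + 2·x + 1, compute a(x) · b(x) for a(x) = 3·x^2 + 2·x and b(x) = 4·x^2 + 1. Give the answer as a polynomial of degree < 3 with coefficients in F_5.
Multiply as integer polynomials: a · b = 12·x^4 + 8·x^3 + 3·x^2 + 2·x. Reducing coefficients mod 5: a · b ≡ 2·x^4 + 3·x^3 + 3·x^2 + 2·x. Now divide by f(x) = x^3 + 2·x + 1 in F_5[x], eliminating the leading term at each step:
  leading term 2·x^4: subtract (2·x)·f(x) = 2·x^4 + 4·x^2 + 2·x, leaving 3·x^3 + 4·x^2 (coefficients mod 5)
  leading term 3·x^3: subtract (3)·f(x) = 3·x^3 + x + 3, leaving 4·x^2 + 4·x + 2 (coefficients mod 5)
The degree is now < 3, so this is the remainder. Hence a · b ≡ 4·x^2 + 4·x + 2 in F_5[x]/(f).

Final answer: a · b ≡ 4·x^2 + 4·x + 2 (mod f(x))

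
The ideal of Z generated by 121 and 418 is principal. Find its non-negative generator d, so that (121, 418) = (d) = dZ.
In the PID Z, (a, b) is generated by gcd(a, b). Compute gcd(418, 121) with the extended Euclidean algorithm, tracking rows (r, s, t) with s·418 + t·121 = r:
  row A: (418, 1, 0)   [1·418 + 0·121 = 418]
  row B: (121, 0, 1)   [0·418 + 1·121 = 121]
  418 = 3·121 + 55   → row C = row A − 3·row B = (55, 1, −3)   [check: 1·418 − 3·121 = 55]
  121 = 2·55 + 11   → row D = row B − 2·row C = (11, −2, 7)   [check: −2·418 + 7·121 = 11]
  55 = 5·11 + 0   → remainder 0, stop. gcd = 11 (last nonzero row D).
So gcd(121, 418) = 11, with Bézout identity −2·418 + 7·121 = 11. Containment (⊇): the Bézout identity exhibits 11 as an element of (121, 418), giving (11) ⊆ (121, 418). Containment (⊆): since 11 | 121 and 11 | 418 (121 = 11·11, 418 = 11·38), every Z-linear combination of 121 and 418 is divisible by 11, so (121, 418) ⊆ (11). Therefore (121, 418) = (11), d = 11.

Final answer: (121, 418) = (11); d = 11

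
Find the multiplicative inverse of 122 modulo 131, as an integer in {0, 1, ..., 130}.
122^(−1) ≡ 29 (mod 131)

Apply the extended Euclidean algorithm to (131, 122), tracking rows (r, s, t) with s·131 + t·122 = r. Each division r_prev = q·r_cur + r_new produces the new row as (previous row) − q·(current row):
  row A: (131, 1, 0)   [1·131 + 0·122 = 131]
  row B: (122, 0, 1)   [0·131 + 1·122 = 122]
  131 = 1·122 + 9   → row C = row A − 1·row B = (9, 1, −1)   [check: 1·131 − 1·122 = 9]
  122 = 13·9 + 5   → row D = row B − 13·row C = (5, −13, 14)   [check: −13·131 + 14·122 = 5]
  9 = 1·5 + 4   → row E = row C − 1·row D = (4, 14, −15)   [check: 14·131 − 15·122 = 4]
  5 = 1·4 + 1   → row F = row D − 1·row E = (1, −27, 29)   [check: −27·131 + 29·122 = 1]
  4 = 4·1 + 0   → remainder 0, stop. gcd = 1 (last nonzero row F).
The gcd is 1, so 122 is invertible mod 131. The last nonzero row gives −27·131 + 29·122 = 1, so t = 29. So 122^(−1) ≡ 29 (mod 131). Verify: 122 · 29 = 3538 ≡ 1 (mod 131). ✓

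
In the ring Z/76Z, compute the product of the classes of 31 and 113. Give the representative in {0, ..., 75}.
7

Reduce the factors first: 113 ≡ 37 (mod 76), so 31 · 113 ≡ 31 · 37 (mod 76). 31 · 37 = 1147. Dividing by 76: 1147 = 15·76 + 7. So (31 · 113) mod 76 = 7.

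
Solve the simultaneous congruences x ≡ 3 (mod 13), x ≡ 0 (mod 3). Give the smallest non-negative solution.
The moduli 13, 3 are pairwise coprime, so by the CRT there is a unique solution mod 13·3 = 39.
Solve by successive substitution. Start with x ≡ 3 (mod 13).
  Combine with x ≡ 0 (mod 3): write x = 3 + 13·t and require 3 + 13·t ≡ 0 (mod 3), i.e. 13·t ≡ 0 − 3 ≡ 0 (mod 3). Since 13^(−1) ≡ 1 (mod 3) (13 ≡ 1 (mod 3)), t ≡ 1·0 ≡ 0 (mod 3). So x ≡ 3 + 13·0 = 3 (mod 39).
Unique solution in [0, 39): x = 3.

Final answer: x ≡ 3 (mod 39); the representative in [0, 39) is 3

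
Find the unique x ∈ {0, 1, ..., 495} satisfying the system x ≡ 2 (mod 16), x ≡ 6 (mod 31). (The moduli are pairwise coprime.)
x ≡ 130 (mod 496); the representative in [0, 496) is 130

The moduli 16, 31 are pairwise coprime, so by the CRT there is a unique solution mod 16·31 = 496.
Solve by successive substitution. Start with x ≡ 2 (mod 16).
  Combine with x ≡ 6 (mod 31): write x = 2 + 16·t and require 2 + 16·t ≡ 6 (mod 31), i.e. 16·t ≡ 6 − 2 ≡ 4 (mod 31). Since 16^(−1) ≡ 2 (mod 31), t ≡ 2·4 ≡ 8 (mod 31). So x ≡ 2 + 16·8 = 130 (mod 496).
Unique solution in [0, 496): x = 130.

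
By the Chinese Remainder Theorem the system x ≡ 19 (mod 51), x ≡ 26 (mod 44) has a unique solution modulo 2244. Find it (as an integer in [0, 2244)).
The moduli 51, 44 are pairwise coprime, so by the CRT there is a unique solution mod 51·44 = 2244.
Solve by successive substitution. Start with x ≡ 19 (mod 51).
  Combine with x ≡ 26 (mod 44): write x = 19 + 51·t and require 19 + 51·t ≡ 26 (mod 44), i.e. 51·t ≡ 26 − 19 ≡ 7 (mod 44). Since 51^(−1) ≡ 19 (mod 44) (51 ≡ 7 (mod 44)), t ≡ 19·7 ≡ 1 (mod 44). So x ≡ 19 + 51·1 = 70 (mod 2244).
Unique solution in [0, 2244): x = 70.

Final answer: x ≡ 70 (mod 2244); the representative in [0, 2244) is 70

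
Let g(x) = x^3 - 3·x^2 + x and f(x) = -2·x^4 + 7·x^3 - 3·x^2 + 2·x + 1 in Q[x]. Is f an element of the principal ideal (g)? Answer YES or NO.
NO

In Q[x] the ideal (g) consists of all multiples of g, so f ∈ (g) iff g | f, i.e. iff the remainder of f on division by g is 0. Divide f by g (g is monic, so eliminate the leading term of the running remainder at each step):
  leading term -2·x^4: subtract (-2·x)·g(x) = -2·x^4 + 6·x^3 - 2·x^2, leaving x^3 - x^2 + 2·x + 1
  leading term x^3: subtract (1)·g(x) = x^3 - 3·x^2 + x, leaving 2·x^2 + x + 1
The remainder r(x) = 2·x^2 + x + 1 ≠ 0 (and deg r < deg g), so g ∤ f, i.e. f ∉ (g).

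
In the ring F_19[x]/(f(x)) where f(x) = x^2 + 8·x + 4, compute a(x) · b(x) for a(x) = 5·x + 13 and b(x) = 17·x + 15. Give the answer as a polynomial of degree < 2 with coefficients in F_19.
a · b ≡ 15·x + 7 (mod f(x))

Multiply as integer polynomials: a · b = 85·x^2 + 296·x + 195. Reducing coefficients mod 19: a · b ≡ 9·x^2 + 11·x + 5. Now divide by f(x) = x^2 + 8·x + 4 in F_19[x], eliminating the leading term at each step:
  leading term 9·x^2: subtract (9)·f(x) = 9·x^2 + 15·x + 17, leaving 15·x + 7 (coefficients mod 19)
The degree is now < 2, so this is the remainder. Hence a · b ≡ 15·x + 7 in F_19[x]/(f).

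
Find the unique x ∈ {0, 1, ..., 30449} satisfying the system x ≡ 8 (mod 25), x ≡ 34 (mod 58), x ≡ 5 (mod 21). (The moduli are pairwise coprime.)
The moduli 25, 58, 21 are pairwise coprime, so by the CRT there is a unique solution mod 25·58·21 = 30450.
Solve by successive substitution. Start with x ≡ 8 (mod 25).
  Combine with x ≡ 34 (mod 58): write x = 8 + 25·t and require 8 + 25·t ≡ 34 (mod 58), i.e. 25·t ≡ 34 − 8 ≡ 26 (mod 58). Since 25^(−1) ≡ 7 (mod 58), t ≡ 7·26 ≡ 8 (mod 58). So x ≡ 8 + 25·8 = 208 (mod 1450).
  Combine with x ≡ 5 (mod 21): write x = 208 + 1450·t and require 208 + 1450·t ≡ 5 (mod 21), i.e. 1450·t ≡ 5 − 208 ≡ 7 (mod 21). Since 1450^(−1) ≡ 1 (mod 21) (1450 ≡ 1 (mod 21)), t ≡ 1·7 ≡ 7 (mod 21). So x ≡ 208 + 1450·7 = 10358 (mod 30450).
Unique solution in [0, 30450): x = 10358.

Final answer: x ≡ 10358 (mod 30450); the representative in [0, 30450) is 10358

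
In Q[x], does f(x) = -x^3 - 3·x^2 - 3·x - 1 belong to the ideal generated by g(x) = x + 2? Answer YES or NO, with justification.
NO

In Q[x] the ideal (g) consists of all multiples of g, so f ∈ (g) iff g | f, i.e. iff the remainder of f on division by g is 0. Divide f by g (g is monic, so eliminate the leading term of the running remainder at each step):
  leading term -x^3: subtract (-x^2)·g(x) = -x^3 - 2·x^2, leaving -x^2 - 3·x - 1
  leading term -x^2: subtract (-x)·g(x) = -x^2 - 2·x, leaving -x - 1
  leading term -x: subtract (-1)·g(x) = -x - 2, leaving 1
The remainder r(x) = 1 ≠ 0 (and deg r < deg g), so g ∤ f, i.e. f ∉ (g).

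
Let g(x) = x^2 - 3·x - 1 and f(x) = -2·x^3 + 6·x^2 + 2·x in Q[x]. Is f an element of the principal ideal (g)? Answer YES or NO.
YES

In Q[x] the ideal (g) consists of all multiples of g, so f ∈ (g) iff g | f, i.e. iff the remainder of f on division by g is 0. Divide f by g (g is monic, so eliminate the leading term of the running remainder at each step):
  leading term -2·x^3: subtract (-2·x)·g(x) = -2·x^3 + 6·x^2 + 2·x, leaving 0
The remainder is 0, so f(x) = g(x) · h(x) with h(x) = -2·x. Hence g | f, i.e. f ∈ (g).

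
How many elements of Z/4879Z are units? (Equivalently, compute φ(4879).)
Z/4879Z has φ(4879) = 3840 units

An element a ∈ Z/4879Z is a unit iff gcd(a, 4879) = 1, so the number of units is φ(4879). φ is multiplicative, with φ(p^e) = p^e − p^(e−1). Factorise 4879 = 7 · 17 · 41. Then
  φ(4879) = (7 − 1) · (17 − 1) · (41 − 1) = 6 · 16 · 40 = 3840.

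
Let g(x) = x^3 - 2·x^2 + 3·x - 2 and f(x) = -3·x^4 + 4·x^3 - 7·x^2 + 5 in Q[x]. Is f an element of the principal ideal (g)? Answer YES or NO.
In Q[x] the ideal (g) consists of all multiples of g, so f ∈ (g) iff g | f, i.e. iff the remainder of f on division by g is 0. Divide f by g (g is monic, so eliminate the leading term of the running remainder at each step):
  leading term -3·x^4: subtract (-3·x)·g(x) = -3·x^4 + 6·x^3 - 9·x^2 + 6·x, leaving -2·x^3 + 2·x^2 - 6·x + 5
  leading term -2·x^3: subtract (-2)·g(x) = -2·x^3 + 4·x^2 - 6·x + 4, leaving 1 - 2·x^2
The remainder r(x) = 1 - 2·x^2 ≠ 0 (and deg r < deg g), so g ∤ f, i.e. f ∉ (g).

Final answer: NO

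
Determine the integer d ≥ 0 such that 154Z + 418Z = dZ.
In the PID Z, (a, b) is generated by gcd(a, b). Compute gcd(418, 154) with the extended Euclidean algorithm, tracking rows (r, s, t) with s·418 + t·154 = r:
  row A: (418, 1, 0)   [1·418 + 0·154 = 418]
  row B: (154, 0, 1)   [0·418 + 1·154 = 154]
  418 = 2·154 + 110   → row C = row A − 2·row B = (110, 1, −2)   [check: 1·418 − 2·154 = 110]
  154 = 1·110 + 44   → row D = row B − 1·row C = (44, −1, 3)   [check: −1·418 + 3·154 = 44]
  110 = 2·44 + 22   → row E = row C − 2·row D = (22, 3, −8)   [check: 3·418 − 8·154 = 22]
  44 = 2·22 + 0   → remainder 0, stop. gcd = 22 (last nonzero row E).
So gcd(154, 418) = 22, with Bézout identity 3·418 − 8·154 = 22. Containment (⊇): the Bézout identity exhibits 22 as an element of (154, 418), giving (22) ⊆ (154, 418). Containment (⊆): since 22 | 154 and 22 | 418 (154 = 22·7, 418 = 22·19), every Z-linear combination of 154 and 418 is divisible by 22, so (154, 418) ⊆ (22). Therefore (154, 418) = (22), d = 22.

Final answer: (154, 418) = (22); d = 22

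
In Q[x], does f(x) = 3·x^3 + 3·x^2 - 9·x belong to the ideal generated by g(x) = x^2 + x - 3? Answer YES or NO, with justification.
YES

In Q[x] the ideal (g) consists of all multiples of g, so f ∈ (g) iff g | f, i.e. iff the remainder of f on division by g is 0. Divide f by g (g is monic, so eliminate the leading term of the running remainder at each step):
  leading term 3·x^3: subtract (3·x)·g(x) = 3·x^3 + 3·x^2 - 9·x, leaving 0
The remainder is 0, so f(x) = g(x) · h(x) with h(x) = 3·x. Hence g | f, i.e. f ∈ (g).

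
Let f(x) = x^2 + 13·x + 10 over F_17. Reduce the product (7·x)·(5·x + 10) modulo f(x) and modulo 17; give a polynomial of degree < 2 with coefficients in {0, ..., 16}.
Multiply as integer polynomials: a · b = 35·x^2 + 70·x. Reducing coefficients mod 17: a · b ≡ x^2 + 2·x. Now divide by f(x) = x^2 + 13·x + 10 in F_17[x], eliminating the leading term at each step:
  leading term x^2: subtract (1)·f(x) = x^2 + 13·x + 10, leaving 6·x + 7 (coefficients mod 17)
The degree is now < 2, so this is the remainder. Hence a · b ≡ 6·x + 7 in F_17[x]/(f).

Final answer: a · b ≡ 6·x + 7 (mod f(x))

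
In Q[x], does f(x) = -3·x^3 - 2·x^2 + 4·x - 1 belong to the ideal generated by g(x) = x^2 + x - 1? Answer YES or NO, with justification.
In Q[x] the ideal (g) consists of all multiples of g, so f ∈ (g) iff g | f, i.e. iff the remainder of f on division by g is 0. Divide f by g (g is monic, so eliminate the leading term of the running remainder at each step):
  leading term -3·x^3: subtract (-3·x)·g(x) = -3·x^3 - 3·x^2 + 3·x, leaving x^2 + x - 1
  leading term x^2: subtract (1)·g(x) = x^2 + x - 1, leaving 0
The remainder is 0, so f(x) = g(x) · h(x) with h(x) = 1 - 3·x. Hence g | f, i.e. f ∈ (g).

Final answer: YES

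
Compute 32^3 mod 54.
44

Use repeated squaring. Binary(3) = 11. Walk through the bits of the exponent 3 left-to-right: at each bit after the leading one, square the running value, then multiply by 32 if the bit is 1 (always reducing mod 54):
  bit 1 = 1 (leading): start with 32.
  bit 2 = 1: square 32^2 = 1024 ≡ 52; bit is 1, so multiply 52·32 = 1664 ≡ 44 (mod 54).
Final value: 32^3 ≡ 44 (mod 54).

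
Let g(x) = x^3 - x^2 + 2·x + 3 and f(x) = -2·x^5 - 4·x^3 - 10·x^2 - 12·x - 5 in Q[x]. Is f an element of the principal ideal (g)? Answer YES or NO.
NO

In Q[x] the ideal (g) consists of all multiples of g, so f ∈ (g) iff g | f, i.e. iff the remainder of f on division by g is 0. Divide f by g (g is monic, so eliminate the leading term of the running remainder at each step):
  leading term -2·x^5: subtract (-2·x^2)·g(x) = -2·x^5 + 2·x^4 - 4·x^3 - 6·x^2, leaving -2·x^4 - 4·x^2 - 12·x - 5
  leading term -2·x^4: subtract (-2·x)·g(x) = -2·x^4 + 2·x^3 - 4·x^2 - 6·x, leaving -2·x^3 - 6·x - 5
  leading term -2·x^3: subtract (-2)·g(x) = -2·x^3 + 2·x^2 - 4·x - 6, leaving -2·x^2 - 2·x + 1
The remainder r(x) = -2·x^2 - 2·x + 1 ≠ 0 (and deg r < deg g), so g ∤ f, i.e. f ∉ (g).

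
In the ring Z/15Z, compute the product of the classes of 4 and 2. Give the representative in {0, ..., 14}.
8

Both factors are already reduced mod 15. 4 · 2 = 8. Dividing by 15: 8 = 0·15 + 8. So (4 · 2) mod 15 = 8.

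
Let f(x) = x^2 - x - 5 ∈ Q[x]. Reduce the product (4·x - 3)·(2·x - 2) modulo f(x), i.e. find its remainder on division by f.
First multiply in Q[x] without reducing: a · b = 8·x^2 - 14·x + 6. Now divide by f(x) = x^2 - x - 5, eliminating the leading term at each step:
  leading term 8·x^2: subtract (8)·f(x) = 8·x^2 - 8·x - 40, leaving 46 - 6·x
The degree is now < 2, so this is the remainder. Hence a · b ≡ 46 - 6·x in Q[x]/(f).

Final answer: a · b ≡ 46 - 6·x (mod f(x))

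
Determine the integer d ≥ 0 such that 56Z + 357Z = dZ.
In the PID Z, (a, b) is generated by gcd(a, b). Compute gcd(357, 56) with the extended Euclidean algorithm, tracking rows (r, s, t) with s·357 + t·56 = r:
  row A: (357, 1, 0)   [1·357 + 0·56 = 357]
  row B: (56, 0, 1)   [0·357 + 1·56 = 56]
  357 = 6·56 + 21   → row C = row A − 6·row B = (21, 1, −6)   [check: 1·357 − 6·56 = 21]
  56 = 2·21 + 14   → row D = row B − 2·row C = (14, −2, 13)   [check: −2·357 + 13·56 = 14]
  21 = 1·14 + 7   → row E = row C − 1·row D = (7, 3, −19)   [check: 3·357 − 19·56 = 7]
  14 = 2·7 + 0   → remainder 0, stop. gcd = 7 (last nonzero row E).
So gcd(56, 357) = 7, with Bézout identity 3·357 − 19·56 = 7. Containment (⊇): the Bézout identity exhibits 7 as an element of (56, 357), giving (7) ⊆ (56, 357). Containment (⊆): since 7 | 56 and 7 | 357 (56 = 7·8, 357 = 7·51), every Z-linear combination of 56 and 357 is divisible by 7, so (56, 357) ⊆ (7). Therefore (56, 357) = (7), d = 7.

Final answer: (56, 357) = (7); d = 7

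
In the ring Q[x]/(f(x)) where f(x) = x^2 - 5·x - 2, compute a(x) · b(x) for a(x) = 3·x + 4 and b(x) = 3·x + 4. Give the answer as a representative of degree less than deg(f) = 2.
First multiply in Q[x] without reducing: a · b = 9·x^2 + 24·x + 16. Now divide by f(x) = x^2 - 5·x - 2, eliminating the leading term at each step:
  leading term 9·x^2: subtract (9)·f(x) = 9·x^2 - 45·x - 18, leaving 69·x + 34
The degree is now < 2, so this is the remainder. Hence a · b ≡ 69·x + 34 in Q[x]/(f).

Final answer: a · b ≡ 69·x + 34 (mod f(x))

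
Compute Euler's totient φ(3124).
φ is multiplicative, with φ(p^e) = p^e − p^(e−1). Factorise 3124 = 2^2 · 11 · 71. Then
  φ(3124) = (2^2 − 2^1) · (11 − 1) · (71 − 1) = 2 · 10 · 70 = 1400.

Final answer: φ(3124) = 1400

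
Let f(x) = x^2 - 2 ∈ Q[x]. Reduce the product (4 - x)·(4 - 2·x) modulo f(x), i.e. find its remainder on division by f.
a · b ≡ 20 - 12·x (mod f(x))

First multiply in Q[x] without reducing: a · b = 2·x^2 - 12·x + 16. Now divide by f(x) = x^2 - 2, eliminating the leading term at each step:
  leading term 2·x^2: subtract (2)·f(x) = 2·x^2 - 4, leaving 20 - 12·x
The degree is now < 2, so this is the remainder. Hence a · b ≡ 20 - 12·x in Q[x]/(f).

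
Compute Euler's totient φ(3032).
φ(3032) = 1512

φ is multiplicative, with φ(p^e) = p^e − p^(e−1). Factorise 3032 = 2^3 · 379. Then
  φ(3032) = (2^3 − 2^2) · (379 − 1) = 4 · 378 = 1512.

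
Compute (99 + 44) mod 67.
Reduce the summands first: 99 ≡ 32 (mod 67), so 99 + 44 ≡ 32 + 44 (mod 67). 32 + 44 = 76; 76 = 1·67 + 9, so (99 + 44) mod 67 = 9.

Final answer: 9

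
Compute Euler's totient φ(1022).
φ(1022) = 432

φ is multiplicative, with φ(p^e) = p^e − p^(e−1). Factorise 1022 = 2 · 7 · 73. Then
  φ(1022) = (2 − 1) · (7 − 1) · (73 − 1) = 1 · 6 · 72 = 432.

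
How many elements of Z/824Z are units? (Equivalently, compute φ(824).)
An element a ∈ Z/824Z is a unit iff gcd(a, 824) = 1, so the number of units is φ(824). φ is multiplicative, with φ(p^e) = p^e − p^(e−1). Factorise 824 = 2^3 · 103. Then
  φ(824) = (2^3 − 2^2) · (103 − 1) = 4 · 102 = 408.

Final answer: Z/824Z has φ(824) = 408 units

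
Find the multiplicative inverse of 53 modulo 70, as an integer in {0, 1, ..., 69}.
53^(−1) ≡ 37 (mod 70)

Apply the extended Euclidean algorithm to (70, 53), tracking rows (r, s, t) with s·70 + t·53 = r. Each division r_prev = q·r_cur + r_new produces the new row as (previous row) − q·(current row):
  row A: (70, 1, 0)   [1·70 + 0·53 = 70]
  row B: (53, 0, 1)   [0·70 + 1·53 = 53]
  70 = 1·53 + 17   → row C = row A − 1·row B = (17, 1, −1)   [check: 1·70 − 1·53 = 17]
  53 = 3·17 + 2   → row D = row B − 3·row C = (2, −3, 4)   [check: −3·70 + 4·53 = 2]
  17 = 8·2 + 1   → row E = row C − 8·row D = (1, 25, −33)   [check: 25·70 − 33·53 = 1]
  2 = 2·1 + 0   → remainder 0, stop. gcd = 1 (last nonzero row E).
The gcd is 1, so 53 is invertible mod 70. The last nonzero row gives 25·70 − 33·53 = 1, so t = −33. So 53^(−1) ≡ −33 ≡ 37 (mod 70). Verify: 53 · 37 = 1961 ≡ 1 (mod 70). ✓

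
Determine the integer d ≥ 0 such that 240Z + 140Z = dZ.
In the PID Z, (a, b) is generated by gcd(a, b). Compute gcd(240, 140) with the extended Euclidean algorithm, tracking rows (r, s, t) with s·240 + t·140 = r:
  row A: (240, 1, 0)   [1·240 + 0·140 = 240]
  row B: (140, 0, 1)   [0·240 + 1·140 = 140]
  240 = 1·140 + 100   → row C = row A − 1·row B = (100, 1, −1)   [check: 1·240 − 1·140 = 100]
  140 = 1·100 + 40   → row D = row B − 1·row C = (40, −1, 2)   [check: −1·240 + 2·140 = 40]
  100 = 2·40 + 20   → row E = row C − 2·row D = (20, 3, −5)   [check: 3·240 − 5·140 = 20]
  40 = 2·20 + 0   → remainder 0, stop. gcd = 20 (last nonzero row E).
So gcd(240, 140) = 20, with Bézout identity 3·240 − 5·140 = 20. Containment (⊇): the Bézout identity exhibits 20 as an element of (240, 140), giving (20) ⊆ (240, 140). Containment (⊆): since 20 | 240 and 20 | 140 (240 = 20·12, 140 = 20·7), every Z-linear combination of 240 and 140 is divisible by 20, so (240, 140) ⊆ (20). Therefore (240, 140) = (20), d = 20.

Final answer: (240, 140) = (20); d = 20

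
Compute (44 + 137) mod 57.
10

Reduce the summands first: 137 ≡ 23 (mod 57), so 44 + 137 ≡ 44 + 23 (mod 57). 44 + 23 = 67; 67 = 1·57 + 10, so (44 + 137) mod 57 = 10.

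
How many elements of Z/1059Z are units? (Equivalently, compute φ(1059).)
Z/1059Z has φ(1059) = 704 units

An element a ∈ Z/1059Z is a unit iff gcd(a, 1059) = 1, so the number of units is φ(1059). φ is multiplicative, with φ(p^e) = p^e − p^(e−1). Factorise 1059 = 3 · 353. Then
  φ(1059) = (3 − 1) · (353 − 1) = 2 · 352 = 704.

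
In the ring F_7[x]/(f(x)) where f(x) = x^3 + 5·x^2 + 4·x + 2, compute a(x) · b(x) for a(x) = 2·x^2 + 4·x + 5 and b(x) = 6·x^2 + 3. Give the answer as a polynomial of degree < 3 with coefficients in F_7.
Multiply as integer polynomials: a · b = 12·x^4 + 24·x^3 + 36·x^2 + 12·x + 15. Reducing coefficients mod 7: a · b ≡ 5·x^4 + 3·x^3 + x^2 + 5·x + 1. Now divide by f(x) = x^3 + 5·x^2 + 4·x + 2 in F_7[x], eliminating the leading term at each step:
  leading term 5·x^4: subtract (5·x)·f(x) = 5·x^4 + 4·x^3 + 6·x^2 + 3·x, leaving 6·x^3 + 2·x^2 + 2·x + 1 (coefficients mod 7)
  leading term 6·x^3: subtract (6)·f(x) = 6·x^3 + 2·x^2 + 3·x + 5, leaving 6·x + 3 (coefficients mod 7)
The degree is now < 3, so this is the remainder. Hence a · b ≡ 6·x + 3 in F_7[x]/(f).

Final answer: a · b ≡ 6·x + 3 (mod f(x))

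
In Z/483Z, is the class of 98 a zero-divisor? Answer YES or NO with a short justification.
YES

gcd(98, 483) = 7 > 1, so 98 is not a unit in Z/483Z. In Z/nZ every nonzero non-unit is a zero-divisor: explicitly, take b = 483/gcd = 69 ≠ 0 (mod 483); then 98·69 = 6762 = 14·483, i.e. 98·69 ≡ 0 (mod 483). So 98 is a zero-divisor.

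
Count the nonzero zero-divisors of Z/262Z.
Z/262Z has 131 nonzero zero-divisors

In Z/262Z each nonzero element is either a unit (gcd with 262 is 1) or a zero-divisor (gcd > 1). The number of units is φ(262): factorise 262 = 2 · 131, so φ(262) = (2 − 1) · (131 − 1) = 1 · 130 = 130. The nonzero elements number 262 − 1 = 261. Hence the nonzero zero-divisors number 261 − 130 = 131.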